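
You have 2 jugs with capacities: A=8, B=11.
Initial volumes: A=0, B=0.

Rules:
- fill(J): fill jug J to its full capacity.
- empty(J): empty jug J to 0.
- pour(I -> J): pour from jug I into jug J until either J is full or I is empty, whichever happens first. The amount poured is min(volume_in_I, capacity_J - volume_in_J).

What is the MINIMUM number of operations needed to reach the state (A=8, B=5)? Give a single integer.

Answer: 7

Derivation:
BFS from (A=0, B=0). One shortest path:
  1. fill(A) -> (A=8 B=0)
  2. pour(A -> B) -> (A=0 B=8)
  3. fill(A) -> (A=8 B=8)
  4. pour(A -> B) -> (A=5 B=11)
  5. empty(B) -> (A=5 B=0)
  6. pour(A -> B) -> (A=0 B=5)
  7. fill(A) -> (A=8 B=5)
Reached target in 7 moves.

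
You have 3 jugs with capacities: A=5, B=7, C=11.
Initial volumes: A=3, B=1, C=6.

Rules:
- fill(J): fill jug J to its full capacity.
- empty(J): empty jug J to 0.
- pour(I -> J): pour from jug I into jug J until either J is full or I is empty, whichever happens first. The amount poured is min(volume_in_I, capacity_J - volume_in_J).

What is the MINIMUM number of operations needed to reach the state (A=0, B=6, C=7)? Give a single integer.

Answer: 6

Derivation:
BFS from (A=3, B=1, C=6). One shortest path:
  1. empty(A) -> (A=0 B=1 C=6)
  2. pour(B -> A) -> (A=1 B=0 C=6)
  3. pour(C -> B) -> (A=1 B=6 C=0)
  4. fill(C) -> (A=1 B=6 C=11)
  5. pour(C -> A) -> (A=5 B=6 C=7)
  6. empty(A) -> (A=0 B=6 C=7)
Reached target in 6 moves.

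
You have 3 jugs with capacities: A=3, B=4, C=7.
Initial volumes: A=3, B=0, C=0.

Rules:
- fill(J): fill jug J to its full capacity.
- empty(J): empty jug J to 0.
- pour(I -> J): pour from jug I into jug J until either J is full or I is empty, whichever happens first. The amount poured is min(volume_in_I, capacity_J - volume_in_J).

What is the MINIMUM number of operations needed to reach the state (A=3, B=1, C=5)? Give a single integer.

Answer: 7

Derivation:
BFS from (A=3, B=0, C=0). One shortest path:
  1. pour(A -> B) -> (A=0 B=3 C=0)
  2. fill(A) -> (A=3 B=3 C=0)
  3. pour(A -> B) -> (A=2 B=4 C=0)
  4. pour(A -> C) -> (A=0 B=4 C=2)
  5. fill(A) -> (A=3 B=4 C=2)
  6. pour(A -> C) -> (A=0 B=4 C=5)
  7. pour(B -> A) -> (A=3 B=1 C=5)
Reached target in 7 moves.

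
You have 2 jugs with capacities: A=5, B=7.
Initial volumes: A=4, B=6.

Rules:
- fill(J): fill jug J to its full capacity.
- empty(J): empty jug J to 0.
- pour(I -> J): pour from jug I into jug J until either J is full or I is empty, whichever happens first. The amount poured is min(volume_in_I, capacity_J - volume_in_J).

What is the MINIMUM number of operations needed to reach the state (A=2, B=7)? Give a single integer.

BFS from (A=4, B=6). One shortest path:
  1. empty(B) -> (A=4 B=0)
  2. pour(A -> B) -> (A=0 B=4)
  3. fill(A) -> (A=5 B=4)
  4. pour(A -> B) -> (A=2 B=7)
Reached target in 4 moves.

Answer: 4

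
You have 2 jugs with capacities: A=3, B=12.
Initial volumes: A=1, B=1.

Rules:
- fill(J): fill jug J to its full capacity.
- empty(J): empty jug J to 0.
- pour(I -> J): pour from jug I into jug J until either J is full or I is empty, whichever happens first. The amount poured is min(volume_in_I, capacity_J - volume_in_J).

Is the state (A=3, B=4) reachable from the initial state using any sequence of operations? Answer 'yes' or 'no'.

BFS from (A=1, B=1):
  1. fill(A) -> (A=3 B=1)
  2. pour(A -> B) -> (A=0 B=4)
  3. fill(A) -> (A=3 B=4)
Target reached → yes.

Answer: yes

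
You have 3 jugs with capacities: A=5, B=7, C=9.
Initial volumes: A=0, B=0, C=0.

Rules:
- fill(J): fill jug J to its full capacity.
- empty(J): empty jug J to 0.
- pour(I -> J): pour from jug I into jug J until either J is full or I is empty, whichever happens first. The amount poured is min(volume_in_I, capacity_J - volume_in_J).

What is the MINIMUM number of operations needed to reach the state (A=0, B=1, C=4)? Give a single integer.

BFS from (A=0, B=0, C=0). One shortest path:
  1. fill(A) -> (A=5 B=0 C=0)
  2. pour(A -> B) -> (A=0 B=5 C=0)
  3. fill(A) -> (A=5 B=5 C=0)
  4. pour(A -> C) -> (A=0 B=5 C=5)
  5. pour(B -> C) -> (A=0 B=1 C=9)
  6. pour(C -> A) -> (A=5 B=1 C=4)
  7. empty(A) -> (A=0 B=1 C=4)
Reached target in 7 moves.

Answer: 7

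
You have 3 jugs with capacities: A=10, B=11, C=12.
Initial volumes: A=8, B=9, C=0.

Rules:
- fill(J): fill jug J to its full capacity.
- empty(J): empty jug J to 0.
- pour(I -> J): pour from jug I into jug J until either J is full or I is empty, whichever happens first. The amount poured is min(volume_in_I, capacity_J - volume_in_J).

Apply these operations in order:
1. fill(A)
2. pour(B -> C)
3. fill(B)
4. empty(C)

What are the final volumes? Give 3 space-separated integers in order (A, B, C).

Step 1: fill(A) -> (A=10 B=9 C=0)
Step 2: pour(B -> C) -> (A=10 B=0 C=9)
Step 3: fill(B) -> (A=10 B=11 C=9)
Step 4: empty(C) -> (A=10 B=11 C=0)

Answer: 10 11 0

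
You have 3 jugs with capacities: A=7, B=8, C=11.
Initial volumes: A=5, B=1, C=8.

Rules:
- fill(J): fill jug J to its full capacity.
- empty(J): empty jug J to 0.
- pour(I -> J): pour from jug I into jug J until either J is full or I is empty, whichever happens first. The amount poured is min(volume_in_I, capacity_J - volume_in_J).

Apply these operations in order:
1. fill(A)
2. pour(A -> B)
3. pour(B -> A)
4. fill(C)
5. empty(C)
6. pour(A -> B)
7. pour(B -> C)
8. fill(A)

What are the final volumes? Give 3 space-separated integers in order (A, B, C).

Answer: 7 0 8

Derivation:
Step 1: fill(A) -> (A=7 B=1 C=8)
Step 2: pour(A -> B) -> (A=0 B=8 C=8)
Step 3: pour(B -> A) -> (A=7 B=1 C=8)
Step 4: fill(C) -> (A=7 B=1 C=11)
Step 5: empty(C) -> (A=7 B=1 C=0)
Step 6: pour(A -> B) -> (A=0 B=8 C=0)
Step 7: pour(B -> C) -> (A=0 B=0 C=8)
Step 8: fill(A) -> (A=7 B=0 C=8)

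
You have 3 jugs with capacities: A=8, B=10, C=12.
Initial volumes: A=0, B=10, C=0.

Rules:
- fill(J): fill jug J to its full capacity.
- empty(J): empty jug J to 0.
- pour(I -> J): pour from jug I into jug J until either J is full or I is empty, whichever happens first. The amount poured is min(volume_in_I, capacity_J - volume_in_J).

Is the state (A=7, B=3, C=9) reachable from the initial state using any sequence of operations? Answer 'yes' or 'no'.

Answer: no

Derivation:
BFS explored all 150 reachable states.
Reachable set includes: (0,0,0), (0,0,2), (0,0,4), (0,0,6), (0,0,8), (0,0,10), (0,0,12), (0,2,0), (0,2,2), (0,2,4), (0,2,6), (0,2,8) ...
Target (A=7, B=3, C=9) not in reachable set → no.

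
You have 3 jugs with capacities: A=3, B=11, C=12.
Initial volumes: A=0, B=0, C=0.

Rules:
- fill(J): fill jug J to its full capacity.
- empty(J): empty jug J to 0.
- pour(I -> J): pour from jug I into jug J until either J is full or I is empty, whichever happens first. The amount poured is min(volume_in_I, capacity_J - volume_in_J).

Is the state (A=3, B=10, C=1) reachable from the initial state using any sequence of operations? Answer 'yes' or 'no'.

BFS from (A=0, B=0, C=0):
  1. fill(A) -> (A=3 B=0 C=0)
  2. fill(B) -> (A=3 B=11 C=0)
  3. pour(B -> C) -> (A=3 B=0 C=11)
  4. pour(A -> C) -> (A=2 B=0 C=12)
  5. pour(C -> B) -> (A=2 B=11 C=1)
  6. pour(B -> A) -> (A=3 B=10 C=1)
Target reached → yes.

Answer: yes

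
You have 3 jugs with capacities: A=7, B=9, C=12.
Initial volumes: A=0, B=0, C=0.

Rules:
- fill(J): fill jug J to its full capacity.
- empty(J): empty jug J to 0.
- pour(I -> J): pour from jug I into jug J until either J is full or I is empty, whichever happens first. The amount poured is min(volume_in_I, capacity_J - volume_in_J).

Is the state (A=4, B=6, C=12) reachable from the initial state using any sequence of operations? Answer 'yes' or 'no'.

BFS from (A=0, B=0, C=0):
  1. fill(A) -> (A=7 B=0 C=0)
  2. fill(B) -> (A=7 B=9 C=0)
  3. pour(B -> C) -> (A=7 B=0 C=9)
  4. fill(B) -> (A=7 B=9 C=9)
  5. pour(A -> C) -> (A=4 B=9 C=12)
  6. empty(C) -> (A=4 B=9 C=0)
  7. pour(B -> C) -> (A=4 B=0 C=9)
  8. fill(B) -> (A=4 B=9 C=9)
  9. pour(B -> C) -> (A=4 B=6 C=12)
Target reached → yes.

Answer: yes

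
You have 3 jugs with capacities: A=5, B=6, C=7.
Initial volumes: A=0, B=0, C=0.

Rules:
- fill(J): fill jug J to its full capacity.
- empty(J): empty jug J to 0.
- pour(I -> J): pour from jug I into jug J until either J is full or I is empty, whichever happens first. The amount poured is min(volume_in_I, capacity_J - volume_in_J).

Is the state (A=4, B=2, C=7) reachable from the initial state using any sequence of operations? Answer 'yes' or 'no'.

BFS from (A=0, B=0, C=0):
  1. fill(C) -> (A=0 B=0 C=7)
  2. pour(C -> B) -> (A=0 B=6 C=1)
  3. pour(C -> A) -> (A=1 B=6 C=0)
  4. pour(B -> C) -> (A=1 B=0 C=6)
  5. fill(B) -> (A=1 B=6 C=6)
  6. pour(B -> A) -> (A=5 B=2 C=6)
  7. pour(A -> C) -> (A=4 B=2 C=7)
Target reached → yes.

Answer: yes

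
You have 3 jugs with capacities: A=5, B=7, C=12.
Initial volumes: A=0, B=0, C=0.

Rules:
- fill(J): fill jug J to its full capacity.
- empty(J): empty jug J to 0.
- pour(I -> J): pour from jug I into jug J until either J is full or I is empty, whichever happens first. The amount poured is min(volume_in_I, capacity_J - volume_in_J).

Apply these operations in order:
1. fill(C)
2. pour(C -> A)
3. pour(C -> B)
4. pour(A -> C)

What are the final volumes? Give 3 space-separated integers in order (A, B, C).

Answer: 0 7 5

Derivation:
Step 1: fill(C) -> (A=0 B=0 C=12)
Step 2: pour(C -> A) -> (A=5 B=0 C=7)
Step 3: pour(C -> B) -> (A=5 B=7 C=0)
Step 4: pour(A -> C) -> (A=0 B=7 C=5)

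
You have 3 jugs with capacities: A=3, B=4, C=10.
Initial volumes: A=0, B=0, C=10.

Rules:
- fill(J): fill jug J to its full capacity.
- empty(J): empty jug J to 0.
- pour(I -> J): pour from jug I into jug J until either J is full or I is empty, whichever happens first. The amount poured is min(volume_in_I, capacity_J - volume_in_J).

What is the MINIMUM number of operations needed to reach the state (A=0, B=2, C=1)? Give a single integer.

Answer: 8

Derivation:
BFS from (A=0, B=0, C=10). One shortest path:
  1. fill(A) -> (A=3 B=0 C=10)
  2. pour(A -> B) -> (A=0 B=3 C=10)
  3. pour(C -> A) -> (A=3 B=3 C=7)
  4. pour(A -> B) -> (A=2 B=4 C=7)
  5. pour(B -> C) -> (A=2 B=1 C=10)
  6. empty(C) -> (A=2 B=1 C=0)
  7. pour(B -> C) -> (A=2 B=0 C=1)
  8. pour(A -> B) -> (A=0 B=2 C=1)
Reached target in 8 moves.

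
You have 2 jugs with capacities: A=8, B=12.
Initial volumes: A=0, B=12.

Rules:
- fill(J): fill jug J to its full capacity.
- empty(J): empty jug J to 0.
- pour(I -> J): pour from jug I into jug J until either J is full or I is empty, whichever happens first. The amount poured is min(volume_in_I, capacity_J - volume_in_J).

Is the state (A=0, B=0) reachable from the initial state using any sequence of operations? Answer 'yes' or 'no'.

Answer: yes

Derivation:
BFS from (A=0, B=12):
  1. empty(B) -> (A=0 B=0)
Target reached → yes.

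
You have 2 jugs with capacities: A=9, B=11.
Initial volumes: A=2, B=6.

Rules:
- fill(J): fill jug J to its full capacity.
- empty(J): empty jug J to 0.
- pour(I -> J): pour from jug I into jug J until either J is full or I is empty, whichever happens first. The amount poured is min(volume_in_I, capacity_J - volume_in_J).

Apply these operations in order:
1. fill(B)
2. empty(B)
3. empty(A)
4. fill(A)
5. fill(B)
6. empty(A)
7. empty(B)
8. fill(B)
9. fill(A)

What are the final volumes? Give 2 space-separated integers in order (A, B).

Step 1: fill(B) -> (A=2 B=11)
Step 2: empty(B) -> (A=2 B=0)
Step 3: empty(A) -> (A=0 B=0)
Step 4: fill(A) -> (A=9 B=0)
Step 5: fill(B) -> (A=9 B=11)
Step 6: empty(A) -> (A=0 B=11)
Step 7: empty(B) -> (A=0 B=0)
Step 8: fill(B) -> (A=0 B=11)
Step 9: fill(A) -> (A=9 B=11)

Answer: 9 11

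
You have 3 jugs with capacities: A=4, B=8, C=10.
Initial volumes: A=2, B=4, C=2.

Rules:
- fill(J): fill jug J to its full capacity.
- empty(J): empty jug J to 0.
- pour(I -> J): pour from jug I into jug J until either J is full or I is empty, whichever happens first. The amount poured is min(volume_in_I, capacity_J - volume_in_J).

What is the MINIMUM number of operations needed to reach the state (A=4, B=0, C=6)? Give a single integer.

BFS from (A=2, B=4, C=2). One shortest path:
  1. fill(A) -> (A=4 B=4 C=2)
  2. pour(B -> C) -> (A=4 B=0 C=6)
Reached target in 2 moves.

Answer: 2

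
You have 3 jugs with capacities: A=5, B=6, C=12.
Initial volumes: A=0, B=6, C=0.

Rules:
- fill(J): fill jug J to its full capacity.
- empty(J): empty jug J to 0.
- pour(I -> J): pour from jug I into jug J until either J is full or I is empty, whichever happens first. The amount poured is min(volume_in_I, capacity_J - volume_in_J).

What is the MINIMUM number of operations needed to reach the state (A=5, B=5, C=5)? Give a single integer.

BFS from (A=0, B=6, C=0). One shortest path:
  1. fill(A) -> (A=5 B=6 C=0)
  2. empty(B) -> (A=5 B=0 C=0)
  3. pour(A -> B) -> (A=0 B=5 C=0)
  4. fill(A) -> (A=5 B=5 C=0)
  5. pour(A -> C) -> (A=0 B=5 C=5)
  6. fill(A) -> (A=5 B=5 C=5)
Reached target in 6 moves.

Answer: 6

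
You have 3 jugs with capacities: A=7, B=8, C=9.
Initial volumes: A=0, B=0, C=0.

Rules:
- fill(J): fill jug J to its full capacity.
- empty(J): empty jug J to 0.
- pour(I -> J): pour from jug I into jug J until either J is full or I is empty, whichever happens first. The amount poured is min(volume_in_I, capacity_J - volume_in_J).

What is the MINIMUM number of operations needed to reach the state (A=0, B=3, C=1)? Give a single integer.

Answer: 8

Derivation:
BFS from (A=0, B=0, C=0). One shortest path:
  1. fill(C) -> (A=0 B=0 C=9)
  2. pour(C -> A) -> (A=7 B=0 C=2)
  3. empty(A) -> (A=0 B=0 C=2)
  4. pour(C -> A) -> (A=2 B=0 C=0)
  5. fill(C) -> (A=2 B=0 C=9)
  6. pour(C -> B) -> (A=2 B=8 C=1)
  7. pour(B -> A) -> (A=7 B=3 C=1)
  8. empty(A) -> (A=0 B=3 C=1)
Reached target in 8 moves.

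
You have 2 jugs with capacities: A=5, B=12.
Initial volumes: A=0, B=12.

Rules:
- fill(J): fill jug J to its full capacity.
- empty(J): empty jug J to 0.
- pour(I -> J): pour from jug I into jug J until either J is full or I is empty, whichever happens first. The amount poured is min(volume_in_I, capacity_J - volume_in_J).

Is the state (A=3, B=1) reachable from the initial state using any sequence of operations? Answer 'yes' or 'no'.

Answer: no

Derivation:
BFS explored all 34 reachable states.
Reachable set includes: (0,0), (0,1), (0,2), (0,3), (0,4), (0,5), (0,6), (0,7), (0,8), (0,9), (0,10), (0,11) ...
Target (A=3, B=1) not in reachable set → no.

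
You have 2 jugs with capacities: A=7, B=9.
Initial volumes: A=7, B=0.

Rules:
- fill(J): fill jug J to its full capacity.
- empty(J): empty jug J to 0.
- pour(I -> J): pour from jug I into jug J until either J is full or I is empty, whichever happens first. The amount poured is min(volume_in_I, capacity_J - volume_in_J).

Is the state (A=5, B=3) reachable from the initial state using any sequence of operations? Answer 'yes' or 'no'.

BFS explored all 32 reachable states.
Reachable set includes: (0,0), (0,1), (0,2), (0,3), (0,4), (0,5), (0,6), (0,7), (0,8), (0,9), (1,0), (1,9) ...
Target (A=5, B=3) not in reachable set → no.

Answer: no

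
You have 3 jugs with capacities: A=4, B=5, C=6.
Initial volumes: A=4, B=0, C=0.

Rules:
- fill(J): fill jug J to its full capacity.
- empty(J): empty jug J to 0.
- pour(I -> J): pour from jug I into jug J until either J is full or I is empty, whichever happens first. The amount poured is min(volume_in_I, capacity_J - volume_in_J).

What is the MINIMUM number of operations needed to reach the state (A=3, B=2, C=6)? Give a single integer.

Answer: 7

Derivation:
BFS from (A=4, B=0, C=0). One shortest path:
  1. fill(C) -> (A=4 B=0 C=6)
  2. pour(A -> B) -> (A=0 B=4 C=6)
  3. pour(C -> A) -> (A=4 B=4 C=2)
  4. pour(A -> B) -> (A=3 B=5 C=2)
  5. empty(B) -> (A=3 B=0 C=2)
  6. pour(C -> B) -> (A=3 B=2 C=0)
  7. fill(C) -> (A=3 B=2 C=6)
Reached target in 7 moves.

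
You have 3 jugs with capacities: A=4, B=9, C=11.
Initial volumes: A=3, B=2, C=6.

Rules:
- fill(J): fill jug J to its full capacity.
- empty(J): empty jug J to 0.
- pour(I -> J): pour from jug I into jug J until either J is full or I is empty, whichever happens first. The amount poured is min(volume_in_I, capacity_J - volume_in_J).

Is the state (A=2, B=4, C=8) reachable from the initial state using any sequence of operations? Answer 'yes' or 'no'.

Answer: no

Derivation:
BFS explored all 361 reachable states.
Reachable set includes: (0,0,0), (0,0,1), (0,0,2), (0,0,3), (0,0,4), (0,0,5), (0,0,6), (0,0,7), (0,0,8), (0,0,9), (0,0,10), (0,0,11) ...
Target (A=2, B=4, C=8) not in reachable set → no.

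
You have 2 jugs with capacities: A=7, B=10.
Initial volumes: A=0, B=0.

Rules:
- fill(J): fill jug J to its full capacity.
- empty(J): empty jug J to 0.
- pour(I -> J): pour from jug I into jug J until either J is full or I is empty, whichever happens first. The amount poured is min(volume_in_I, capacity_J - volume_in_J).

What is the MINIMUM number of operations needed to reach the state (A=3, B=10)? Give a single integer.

BFS from (A=0, B=0). One shortest path:
  1. fill(B) -> (A=0 B=10)
  2. pour(B -> A) -> (A=7 B=3)
  3. empty(A) -> (A=0 B=3)
  4. pour(B -> A) -> (A=3 B=0)
  5. fill(B) -> (A=3 B=10)
Reached target in 5 moves.

Answer: 5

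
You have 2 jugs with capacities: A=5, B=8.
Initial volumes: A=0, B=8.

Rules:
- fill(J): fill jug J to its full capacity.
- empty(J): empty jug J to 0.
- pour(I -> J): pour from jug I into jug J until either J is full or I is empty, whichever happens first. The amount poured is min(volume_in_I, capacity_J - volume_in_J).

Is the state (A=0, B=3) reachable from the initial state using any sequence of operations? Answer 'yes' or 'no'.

BFS from (A=0, B=8):
  1. pour(B -> A) -> (A=5 B=3)
  2. empty(A) -> (A=0 B=3)
Target reached → yes.

Answer: yes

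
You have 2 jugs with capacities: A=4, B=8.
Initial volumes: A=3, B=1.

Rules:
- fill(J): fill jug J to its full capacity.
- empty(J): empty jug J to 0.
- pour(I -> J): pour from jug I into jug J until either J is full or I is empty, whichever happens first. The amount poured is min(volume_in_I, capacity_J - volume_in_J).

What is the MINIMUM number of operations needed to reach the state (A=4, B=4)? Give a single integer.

BFS from (A=3, B=1). One shortest path:
  1. pour(A -> B) -> (A=0 B=4)
  2. fill(A) -> (A=4 B=4)
Reached target in 2 moves.

Answer: 2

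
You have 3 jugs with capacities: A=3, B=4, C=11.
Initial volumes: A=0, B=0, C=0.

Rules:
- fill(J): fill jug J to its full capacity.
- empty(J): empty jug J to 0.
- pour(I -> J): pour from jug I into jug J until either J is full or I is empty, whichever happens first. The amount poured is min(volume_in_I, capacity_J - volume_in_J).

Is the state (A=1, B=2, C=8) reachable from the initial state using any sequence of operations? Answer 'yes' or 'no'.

Answer: no

Derivation:
BFS explored all 180 reachable states.
Reachable set includes: (0,0,0), (0,0,1), (0,0,2), (0,0,3), (0,0,4), (0,0,5), (0,0,6), (0,0,7), (0,0,8), (0,0,9), (0,0,10), (0,0,11) ...
Target (A=1, B=2, C=8) not in reachable set → no.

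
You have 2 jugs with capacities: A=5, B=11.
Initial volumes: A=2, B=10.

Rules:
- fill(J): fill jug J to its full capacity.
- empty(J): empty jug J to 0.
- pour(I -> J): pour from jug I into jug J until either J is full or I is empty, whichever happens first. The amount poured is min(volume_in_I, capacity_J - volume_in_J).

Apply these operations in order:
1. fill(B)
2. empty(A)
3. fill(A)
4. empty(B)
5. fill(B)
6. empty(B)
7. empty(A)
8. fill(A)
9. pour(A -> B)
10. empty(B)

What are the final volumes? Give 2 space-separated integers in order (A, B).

Answer: 0 0

Derivation:
Step 1: fill(B) -> (A=2 B=11)
Step 2: empty(A) -> (A=0 B=11)
Step 3: fill(A) -> (A=5 B=11)
Step 4: empty(B) -> (A=5 B=0)
Step 5: fill(B) -> (A=5 B=11)
Step 6: empty(B) -> (A=5 B=0)
Step 7: empty(A) -> (A=0 B=0)
Step 8: fill(A) -> (A=5 B=0)
Step 9: pour(A -> B) -> (A=0 B=5)
Step 10: empty(B) -> (A=0 B=0)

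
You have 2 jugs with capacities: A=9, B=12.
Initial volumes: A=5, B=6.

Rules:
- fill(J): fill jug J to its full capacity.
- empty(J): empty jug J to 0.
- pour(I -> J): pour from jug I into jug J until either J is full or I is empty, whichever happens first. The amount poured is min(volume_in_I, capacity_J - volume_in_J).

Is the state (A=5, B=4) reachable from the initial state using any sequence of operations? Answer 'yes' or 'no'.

Answer: no

Derivation:
BFS explored all 29 reachable states.
Reachable set includes: (0,0), (0,2), (0,3), (0,5), (0,6), (0,8), (0,9), (0,11), (0,12), (2,0), (2,12), (3,0) ...
Target (A=5, B=4) not in reachable set → no.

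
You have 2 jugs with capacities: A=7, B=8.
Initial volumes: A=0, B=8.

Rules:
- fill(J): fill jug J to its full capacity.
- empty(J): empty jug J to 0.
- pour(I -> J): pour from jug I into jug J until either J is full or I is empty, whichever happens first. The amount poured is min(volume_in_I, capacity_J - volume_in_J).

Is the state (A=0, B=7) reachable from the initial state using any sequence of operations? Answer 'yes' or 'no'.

BFS from (A=0, B=8):
  1. fill(A) -> (A=7 B=8)
  2. empty(B) -> (A=7 B=0)
  3. pour(A -> B) -> (A=0 B=7)
Target reached → yes.

Answer: yes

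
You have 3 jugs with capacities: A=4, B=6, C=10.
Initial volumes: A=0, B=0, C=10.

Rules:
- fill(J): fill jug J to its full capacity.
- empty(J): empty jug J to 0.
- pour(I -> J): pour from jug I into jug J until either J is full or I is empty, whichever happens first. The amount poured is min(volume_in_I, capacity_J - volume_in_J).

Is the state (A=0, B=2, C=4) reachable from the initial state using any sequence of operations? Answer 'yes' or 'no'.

Answer: yes

Derivation:
BFS from (A=0, B=0, C=10):
  1. pour(C -> B) -> (A=0 B=6 C=4)
  2. pour(B -> A) -> (A=4 B=2 C=4)
  3. empty(A) -> (A=0 B=2 C=4)
Target reached → yes.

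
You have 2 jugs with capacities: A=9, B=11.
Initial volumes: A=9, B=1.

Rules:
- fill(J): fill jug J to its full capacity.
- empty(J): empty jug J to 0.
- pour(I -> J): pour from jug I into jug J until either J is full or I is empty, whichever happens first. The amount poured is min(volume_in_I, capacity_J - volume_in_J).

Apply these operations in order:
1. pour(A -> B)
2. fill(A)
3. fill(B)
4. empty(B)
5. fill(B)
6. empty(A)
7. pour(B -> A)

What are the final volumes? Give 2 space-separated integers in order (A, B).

Step 1: pour(A -> B) -> (A=0 B=10)
Step 2: fill(A) -> (A=9 B=10)
Step 3: fill(B) -> (A=9 B=11)
Step 4: empty(B) -> (A=9 B=0)
Step 5: fill(B) -> (A=9 B=11)
Step 6: empty(A) -> (A=0 B=11)
Step 7: pour(B -> A) -> (A=9 B=2)

Answer: 9 2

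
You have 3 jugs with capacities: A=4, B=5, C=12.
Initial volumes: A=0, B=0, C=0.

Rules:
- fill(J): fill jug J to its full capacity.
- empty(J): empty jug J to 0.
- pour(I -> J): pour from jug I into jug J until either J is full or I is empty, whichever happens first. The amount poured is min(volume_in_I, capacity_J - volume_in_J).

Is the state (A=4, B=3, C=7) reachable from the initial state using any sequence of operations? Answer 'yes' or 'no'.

BFS from (A=0, B=0, C=0):
  1. fill(A) -> (A=4 B=0 C=0)
  2. fill(B) -> (A=4 B=5 C=0)
  3. pour(B -> C) -> (A=4 B=0 C=5)
  4. fill(B) -> (A=4 B=5 C=5)
  5. pour(B -> C) -> (A=4 B=0 C=10)
  6. pour(A -> C) -> (A=2 B=0 C=12)
  7. pour(C -> B) -> (A=2 B=5 C=7)
  8. pour(B -> A) -> (A=4 B=3 C=7)
Target reached → yes.

Answer: yes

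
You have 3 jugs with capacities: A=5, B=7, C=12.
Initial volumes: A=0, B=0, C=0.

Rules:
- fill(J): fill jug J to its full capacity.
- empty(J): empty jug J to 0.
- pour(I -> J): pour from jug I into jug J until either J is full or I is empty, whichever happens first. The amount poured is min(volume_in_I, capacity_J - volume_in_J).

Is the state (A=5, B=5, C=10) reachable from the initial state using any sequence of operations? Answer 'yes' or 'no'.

BFS from (A=0, B=0, C=0):
  1. fill(A) -> (A=5 B=0 C=0)
  2. pour(A -> B) -> (A=0 B=5 C=0)
  3. fill(A) -> (A=5 B=5 C=0)
  4. pour(A -> C) -> (A=0 B=5 C=5)
  5. fill(A) -> (A=5 B=5 C=5)
  6. pour(A -> C) -> (A=0 B=5 C=10)
  7. fill(A) -> (A=5 B=5 C=10)
Target reached → yes.

Answer: yes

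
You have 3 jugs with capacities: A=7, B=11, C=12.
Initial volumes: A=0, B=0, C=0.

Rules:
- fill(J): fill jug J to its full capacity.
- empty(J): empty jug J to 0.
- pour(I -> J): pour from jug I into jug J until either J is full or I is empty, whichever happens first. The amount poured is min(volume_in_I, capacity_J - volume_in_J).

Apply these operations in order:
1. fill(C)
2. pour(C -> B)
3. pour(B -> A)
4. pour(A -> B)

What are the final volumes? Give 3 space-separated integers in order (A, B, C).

Answer: 0 11 1

Derivation:
Step 1: fill(C) -> (A=0 B=0 C=12)
Step 2: pour(C -> B) -> (A=0 B=11 C=1)
Step 3: pour(B -> A) -> (A=7 B=4 C=1)
Step 4: pour(A -> B) -> (A=0 B=11 C=1)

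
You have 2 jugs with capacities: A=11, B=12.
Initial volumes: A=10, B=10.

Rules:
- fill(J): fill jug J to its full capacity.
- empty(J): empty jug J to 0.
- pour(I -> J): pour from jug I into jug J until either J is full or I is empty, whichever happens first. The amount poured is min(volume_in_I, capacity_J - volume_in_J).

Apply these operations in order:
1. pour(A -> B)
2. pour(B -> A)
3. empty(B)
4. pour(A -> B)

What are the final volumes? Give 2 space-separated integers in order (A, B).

Answer: 0 11

Derivation:
Step 1: pour(A -> B) -> (A=8 B=12)
Step 2: pour(B -> A) -> (A=11 B=9)
Step 3: empty(B) -> (A=11 B=0)
Step 4: pour(A -> B) -> (A=0 B=11)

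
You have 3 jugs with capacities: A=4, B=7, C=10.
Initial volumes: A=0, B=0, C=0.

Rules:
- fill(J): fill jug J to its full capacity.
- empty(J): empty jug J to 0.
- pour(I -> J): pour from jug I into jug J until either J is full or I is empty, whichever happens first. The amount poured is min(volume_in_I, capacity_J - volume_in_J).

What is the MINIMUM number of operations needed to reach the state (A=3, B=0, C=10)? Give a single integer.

Answer: 5

Derivation:
BFS from (A=0, B=0, C=0). One shortest path:
  1. fill(B) -> (A=0 B=7 C=0)
  2. fill(C) -> (A=0 B=7 C=10)
  3. pour(B -> A) -> (A=4 B=3 C=10)
  4. empty(A) -> (A=0 B=3 C=10)
  5. pour(B -> A) -> (A=3 B=0 C=10)
Reached target in 5 moves.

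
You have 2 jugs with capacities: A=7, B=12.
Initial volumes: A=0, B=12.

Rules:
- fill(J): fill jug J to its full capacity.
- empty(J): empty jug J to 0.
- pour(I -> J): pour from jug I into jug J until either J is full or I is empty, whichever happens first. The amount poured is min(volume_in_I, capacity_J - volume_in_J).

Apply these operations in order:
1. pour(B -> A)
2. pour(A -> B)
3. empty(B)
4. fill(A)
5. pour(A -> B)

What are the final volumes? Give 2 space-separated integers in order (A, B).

Step 1: pour(B -> A) -> (A=7 B=5)
Step 2: pour(A -> B) -> (A=0 B=12)
Step 3: empty(B) -> (A=0 B=0)
Step 4: fill(A) -> (A=7 B=0)
Step 5: pour(A -> B) -> (A=0 B=7)

Answer: 0 7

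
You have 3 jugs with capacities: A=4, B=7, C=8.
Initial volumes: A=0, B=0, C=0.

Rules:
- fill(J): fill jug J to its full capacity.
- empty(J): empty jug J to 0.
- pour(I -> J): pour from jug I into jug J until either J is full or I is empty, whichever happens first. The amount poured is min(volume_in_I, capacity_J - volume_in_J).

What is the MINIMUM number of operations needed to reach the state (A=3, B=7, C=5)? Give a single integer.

Answer: 6

Derivation:
BFS from (A=0, B=0, C=0). One shortest path:
  1. fill(C) -> (A=0 B=0 C=8)
  2. pour(C -> B) -> (A=0 B=7 C=1)
  3. pour(B -> A) -> (A=4 B=3 C=1)
  4. pour(A -> C) -> (A=0 B=3 C=5)
  5. pour(B -> A) -> (A=3 B=0 C=5)
  6. fill(B) -> (A=3 B=7 C=5)
Reached target in 6 moves.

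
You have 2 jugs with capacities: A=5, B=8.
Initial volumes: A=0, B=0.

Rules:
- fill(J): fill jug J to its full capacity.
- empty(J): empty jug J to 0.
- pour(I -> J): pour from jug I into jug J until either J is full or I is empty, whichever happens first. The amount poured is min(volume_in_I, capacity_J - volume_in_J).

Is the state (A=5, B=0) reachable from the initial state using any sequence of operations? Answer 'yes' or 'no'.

Answer: yes

Derivation:
BFS from (A=0, B=0):
  1. fill(A) -> (A=5 B=0)
Target reached → yes.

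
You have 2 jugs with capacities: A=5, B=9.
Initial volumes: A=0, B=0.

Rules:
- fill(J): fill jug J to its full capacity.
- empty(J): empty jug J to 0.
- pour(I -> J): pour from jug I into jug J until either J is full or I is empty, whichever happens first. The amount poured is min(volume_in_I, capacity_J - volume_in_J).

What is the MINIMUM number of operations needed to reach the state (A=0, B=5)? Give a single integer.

BFS from (A=0, B=0). One shortest path:
  1. fill(A) -> (A=5 B=0)
  2. pour(A -> B) -> (A=0 B=5)
Reached target in 2 moves.

Answer: 2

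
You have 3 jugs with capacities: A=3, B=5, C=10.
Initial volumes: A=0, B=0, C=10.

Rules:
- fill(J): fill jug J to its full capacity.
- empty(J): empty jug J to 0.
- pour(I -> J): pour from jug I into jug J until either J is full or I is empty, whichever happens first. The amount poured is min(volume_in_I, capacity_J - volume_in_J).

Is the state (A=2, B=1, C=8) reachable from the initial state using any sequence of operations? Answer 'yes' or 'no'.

Answer: no

Derivation:
BFS explored all 192 reachable states.
Reachable set includes: (0,0,0), (0,0,1), (0,0,2), (0,0,3), (0,0,4), (0,0,5), (0,0,6), (0,0,7), (0,0,8), (0,0,9), (0,0,10), (0,1,0) ...
Target (A=2, B=1, C=8) not in reachable set → no.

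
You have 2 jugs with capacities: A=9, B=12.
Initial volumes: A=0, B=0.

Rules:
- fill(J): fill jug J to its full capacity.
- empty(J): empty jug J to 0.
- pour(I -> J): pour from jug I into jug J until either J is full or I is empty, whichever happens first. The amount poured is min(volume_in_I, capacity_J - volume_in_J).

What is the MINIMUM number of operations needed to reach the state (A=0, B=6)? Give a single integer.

BFS from (A=0, B=0). One shortest path:
  1. fill(A) -> (A=9 B=0)
  2. pour(A -> B) -> (A=0 B=9)
  3. fill(A) -> (A=9 B=9)
  4. pour(A -> B) -> (A=6 B=12)
  5. empty(B) -> (A=6 B=0)
  6. pour(A -> B) -> (A=0 B=6)
Reached target in 6 moves.

Answer: 6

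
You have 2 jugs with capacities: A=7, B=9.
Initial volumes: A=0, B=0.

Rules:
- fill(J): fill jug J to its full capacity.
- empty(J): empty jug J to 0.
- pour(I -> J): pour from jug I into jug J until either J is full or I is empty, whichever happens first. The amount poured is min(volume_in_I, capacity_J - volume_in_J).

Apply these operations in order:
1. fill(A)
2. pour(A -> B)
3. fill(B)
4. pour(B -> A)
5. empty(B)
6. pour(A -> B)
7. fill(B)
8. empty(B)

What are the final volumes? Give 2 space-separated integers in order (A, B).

Step 1: fill(A) -> (A=7 B=0)
Step 2: pour(A -> B) -> (A=0 B=7)
Step 3: fill(B) -> (A=0 B=9)
Step 4: pour(B -> A) -> (A=7 B=2)
Step 5: empty(B) -> (A=7 B=0)
Step 6: pour(A -> B) -> (A=0 B=7)
Step 7: fill(B) -> (A=0 B=9)
Step 8: empty(B) -> (A=0 B=0)

Answer: 0 0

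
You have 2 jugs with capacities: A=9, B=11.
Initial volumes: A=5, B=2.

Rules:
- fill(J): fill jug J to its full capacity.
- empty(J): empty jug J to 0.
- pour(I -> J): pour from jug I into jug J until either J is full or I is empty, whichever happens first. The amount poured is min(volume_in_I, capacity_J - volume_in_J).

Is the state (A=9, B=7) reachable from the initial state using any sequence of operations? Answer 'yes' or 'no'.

BFS from (A=5, B=2):
  1. fill(B) -> (A=5 B=11)
  2. pour(B -> A) -> (A=9 B=7)
Target reached → yes.

Answer: yes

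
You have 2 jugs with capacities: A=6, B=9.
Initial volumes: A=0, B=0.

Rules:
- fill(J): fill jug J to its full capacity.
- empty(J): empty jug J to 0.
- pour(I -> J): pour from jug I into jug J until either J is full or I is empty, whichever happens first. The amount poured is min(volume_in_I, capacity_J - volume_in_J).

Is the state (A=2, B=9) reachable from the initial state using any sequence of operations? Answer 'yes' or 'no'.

Answer: no

Derivation:
BFS explored all 10 reachable states.
Reachable set includes: (0,0), (0,3), (0,6), (0,9), (3,0), (3,9), (6,0), (6,3), (6,6), (6,9)
Target (A=2, B=9) not in reachable set → no.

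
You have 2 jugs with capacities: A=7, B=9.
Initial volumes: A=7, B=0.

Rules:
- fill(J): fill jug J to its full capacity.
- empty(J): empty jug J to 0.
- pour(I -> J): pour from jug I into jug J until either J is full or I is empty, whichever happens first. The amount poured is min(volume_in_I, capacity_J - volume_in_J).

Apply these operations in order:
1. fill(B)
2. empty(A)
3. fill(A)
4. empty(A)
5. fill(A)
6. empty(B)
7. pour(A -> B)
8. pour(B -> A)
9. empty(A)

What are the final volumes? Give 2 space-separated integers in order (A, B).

Step 1: fill(B) -> (A=7 B=9)
Step 2: empty(A) -> (A=0 B=9)
Step 3: fill(A) -> (A=7 B=9)
Step 4: empty(A) -> (A=0 B=9)
Step 5: fill(A) -> (A=7 B=9)
Step 6: empty(B) -> (A=7 B=0)
Step 7: pour(A -> B) -> (A=0 B=7)
Step 8: pour(B -> A) -> (A=7 B=0)
Step 9: empty(A) -> (A=0 B=0)

Answer: 0 0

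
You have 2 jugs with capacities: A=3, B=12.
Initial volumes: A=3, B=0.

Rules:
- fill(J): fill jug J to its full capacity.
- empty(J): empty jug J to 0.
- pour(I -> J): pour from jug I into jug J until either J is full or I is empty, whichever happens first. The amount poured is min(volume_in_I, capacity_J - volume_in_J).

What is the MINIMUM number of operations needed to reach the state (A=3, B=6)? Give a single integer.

Answer: 4

Derivation:
BFS from (A=3, B=0). One shortest path:
  1. pour(A -> B) -> (A=0 B=3)
  2. fill(A) -> (A=3 B=3)
  3. pour(A -> B) -> (A=0 B=6)
  4. fill(A) -> (A=3 B=6)
Reached target in 4 moves.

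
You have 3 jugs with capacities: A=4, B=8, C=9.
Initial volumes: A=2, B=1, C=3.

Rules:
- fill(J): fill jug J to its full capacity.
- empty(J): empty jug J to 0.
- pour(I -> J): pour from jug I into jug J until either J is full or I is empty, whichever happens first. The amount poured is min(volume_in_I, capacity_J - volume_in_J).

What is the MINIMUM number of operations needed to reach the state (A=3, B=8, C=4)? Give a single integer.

BFS from (A=2, B=1, C=3). One shortest path:
  1. pour(A -> B) -> (A=0 B=3 C=3)
  2. pour(C -> A) -> (A=3 B=3 C=0)
  3. fill(C) -> (A=3 B=3 C=9)
  4. pour(C -> B) -> (A=3 B=8 C=4)
Reached target in 4 moves.

Answer: 4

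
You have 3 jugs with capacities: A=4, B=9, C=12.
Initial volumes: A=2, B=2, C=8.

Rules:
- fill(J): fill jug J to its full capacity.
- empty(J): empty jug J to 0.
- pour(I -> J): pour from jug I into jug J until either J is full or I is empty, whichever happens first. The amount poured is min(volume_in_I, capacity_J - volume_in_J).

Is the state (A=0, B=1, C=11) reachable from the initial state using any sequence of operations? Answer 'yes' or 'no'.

BFS from (A=2, B=2, C=8):
  1. pour(A -> B) -> (A=0 B=4 C=8)
  2. pour(C -> B) -> (A=0 B=9 C=3)
  3. pour(B -> A) -> (A=4 B=5 C=3)
  4. pour(A -> C) -> (A=0 B=5 C=7)
  5. pour(B -> A) -> (A=4 B=1 C=7)
  6. pour(A -> C) -> (A=0 B=1 C=11)
Target reached → yes.

Answer: yes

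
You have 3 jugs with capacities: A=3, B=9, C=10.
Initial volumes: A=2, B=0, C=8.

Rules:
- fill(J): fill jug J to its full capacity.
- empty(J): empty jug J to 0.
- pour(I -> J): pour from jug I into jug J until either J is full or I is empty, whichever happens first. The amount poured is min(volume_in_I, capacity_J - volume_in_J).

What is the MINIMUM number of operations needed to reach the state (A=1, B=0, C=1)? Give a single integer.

BFS from (A=2, B=0, C=8). One shortest path:
  1. fill(A) -> (A=3 B=0 C=8)
  2. pour(A -> C) -> (A=1 B=0 C=10)
  3. pour(C -> B) -> (A=1 B=9 C=1)
  4. empty(B) -> (A=1 B=0 C=1)
Reached target in 4 moves.

Answer: 4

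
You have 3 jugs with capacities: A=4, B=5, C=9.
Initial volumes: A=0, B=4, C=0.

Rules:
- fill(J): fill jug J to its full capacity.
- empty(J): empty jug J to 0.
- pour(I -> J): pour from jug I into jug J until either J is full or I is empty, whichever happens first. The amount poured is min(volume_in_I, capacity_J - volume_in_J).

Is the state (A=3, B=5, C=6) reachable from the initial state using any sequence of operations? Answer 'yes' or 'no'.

Answer: yes

Derivation:
BFS from (A=0, B=4, C=0):
  1. fill(C) -> (A=0 B=4 C=9)
  2. pour(C -> A) -> (A=4 B=4 C=5)
  3. empty(A) -> (A=0 B=4 C=5)
  4. pour(C -> A) -> (A=4 B=4 C=1)
  5. pour(A -> B) -> (A=3 B=5 C=1)
  6. pour(B -> C) -> (A=3 B=0 C=6)
  7. fill(B) -> (A=3 B=5 C=6)
Target reached → yes.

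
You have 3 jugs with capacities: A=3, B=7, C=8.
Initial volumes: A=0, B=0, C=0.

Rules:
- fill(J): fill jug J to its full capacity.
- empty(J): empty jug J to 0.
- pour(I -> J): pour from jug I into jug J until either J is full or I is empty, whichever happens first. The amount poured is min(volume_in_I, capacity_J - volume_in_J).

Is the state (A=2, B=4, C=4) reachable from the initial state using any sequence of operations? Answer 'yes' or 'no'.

Answer: no

Derivation:
BFS explored all 204 reachable states.
Reachable set includes: (0,0,0), (0,0,1), (0,0,2), (0,0,3), (0,0,4), (0,0,5), (0,0,6), (0,0,7), (0,0,8), (0,1,0), (0,1,1), (0,1,2) ...
Target (A=2, B=4, C=4) not in reachable set → no.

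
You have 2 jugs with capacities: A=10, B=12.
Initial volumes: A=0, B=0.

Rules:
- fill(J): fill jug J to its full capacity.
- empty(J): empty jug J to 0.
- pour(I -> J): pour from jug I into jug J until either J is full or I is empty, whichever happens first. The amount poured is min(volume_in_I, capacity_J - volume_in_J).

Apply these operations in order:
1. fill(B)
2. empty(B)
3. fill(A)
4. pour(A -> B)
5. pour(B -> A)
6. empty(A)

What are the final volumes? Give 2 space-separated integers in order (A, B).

Answer: 0 0

Derivation:
Step 1: fill(B) -> (A=0 B=12)
Step 2: empty(B) -> (A=0 B=0)
Step 3: fill(A) -> (A=10 B=0)
Step 4: pour(A -> B) -> (A=0 B=10)
Step 5: pour(B -> A) -> (A=10 B=0)
Step 6: empty(A) -> (A=0 B=0)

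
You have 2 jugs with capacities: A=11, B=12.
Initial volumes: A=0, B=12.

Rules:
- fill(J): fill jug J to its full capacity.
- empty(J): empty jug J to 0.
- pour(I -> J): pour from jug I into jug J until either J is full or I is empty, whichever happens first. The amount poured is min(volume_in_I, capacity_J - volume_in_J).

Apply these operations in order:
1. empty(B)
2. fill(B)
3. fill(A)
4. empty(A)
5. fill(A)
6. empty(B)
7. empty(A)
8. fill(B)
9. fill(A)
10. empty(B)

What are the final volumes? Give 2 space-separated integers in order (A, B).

Answer: 11 0

Derivation:
Step 1: empty(B) -> (A=0 B=0)
Step 2: fill(B) -> (A=0 B=12)
Step 3: fill(A) -> (A=11 B=12)
Step 4: empty(A) -> (A=0 B=12)
Step 5: fill(A) -> (A=11 B=12)
Step 6: empty(B) -> (A=11 B=0)
Step 7: empty(A) -> (A=0 B=0)
Step 8: fill(B) -> (A=0 B=12)
Step 9: fill(A) -> (A=11 B=12)
Step 10: empty(B) -> (A=11 B=0)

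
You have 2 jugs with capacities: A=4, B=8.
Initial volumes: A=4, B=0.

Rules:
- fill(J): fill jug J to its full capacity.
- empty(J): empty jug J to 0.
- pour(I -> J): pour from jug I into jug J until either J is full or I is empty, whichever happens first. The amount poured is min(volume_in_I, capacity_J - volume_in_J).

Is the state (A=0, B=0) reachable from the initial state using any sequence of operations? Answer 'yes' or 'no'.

Answer: yes

Derivation:
BFS from (A=4, B=0):
  1. empty(A) -> (A=0 B=0)
Target reached → yes.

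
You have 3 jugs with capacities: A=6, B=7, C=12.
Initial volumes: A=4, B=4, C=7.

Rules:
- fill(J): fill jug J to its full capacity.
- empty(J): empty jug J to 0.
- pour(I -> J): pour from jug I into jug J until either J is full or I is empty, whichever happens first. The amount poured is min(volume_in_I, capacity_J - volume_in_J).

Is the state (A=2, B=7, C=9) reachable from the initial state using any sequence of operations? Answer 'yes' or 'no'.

Answer: yes

Derivation:
BFS from (A=4, B=4, C=7):
  1. fill(A) -> (A=6 B=4 C=7)
  2. pour(A -> B) -> (A=3 B=7 C=7)
  3. pour(B -> C) -> (A=3 B=2 C=12)
  4. pour(C -> A) -> (A=6 B=2 C=9)
  5. empty(A) -> (A=0 B=2 C=9)
  6. pour(B -> A) -> (A=2 B=0 C=9)
  7. fill(B) -> (A=2 B=7 C=9)
Target reached → yes.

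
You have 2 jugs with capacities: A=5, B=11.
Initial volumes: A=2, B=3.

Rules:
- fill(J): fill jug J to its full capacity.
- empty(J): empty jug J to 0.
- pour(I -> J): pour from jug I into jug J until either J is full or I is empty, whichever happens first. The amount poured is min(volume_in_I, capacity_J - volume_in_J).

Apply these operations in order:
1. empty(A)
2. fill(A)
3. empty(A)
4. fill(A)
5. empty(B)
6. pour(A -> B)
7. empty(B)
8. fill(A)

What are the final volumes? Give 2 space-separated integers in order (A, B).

Step 1: empty(A) -> (A=0 B=3)
Step 2: fill(A) -> (A=5 B=3)
Step 3: empty(A) -> (A=0 B=3)
Step 4: fill(A) -> (A=5 B=3)
Step 5: empty(B) -> (A=5 B=0)
Step 6: pour(A -> B) -> (A=0 B=5)
Step 7: empty(B) -> (A=0 B=0)
Step 8: fill(A) -> (A=5 B=0)

Answer: 5 0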